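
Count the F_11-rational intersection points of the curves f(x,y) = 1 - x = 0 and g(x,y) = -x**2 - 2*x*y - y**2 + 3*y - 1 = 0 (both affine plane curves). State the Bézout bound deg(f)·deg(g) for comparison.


Common zeros: {(1, 5), (1, 7)}; count = 2; Bézout bound = 2.

deg(f) = 1, deg(g) = 2, so Bézout bound = 2.
Scan x ∈ F_11. For each x, list the y ∈ F_11 with f(x, y) ≡ 0 and those with g(x, y) ≡ 0 (mod 11); the common zeros in that column are the intersection.
  x = 0: f ≡ 0 at y ∈ ∅; g ≡ 0 at y ∈ {5, 9}; common: ∅.
  x = 1: f ≡ 0 at y ∈ {0, 1, 2, 3, 4, 5, 6, 7, 8, 9, 10}; g ≡ 0 at y ∈ {5, 7}; common: {5, 7}.
  x = 2: f ≡ 0 at y ∈ ∅; g ≡ 0 at y ∈ {2, 8}; common: ∅.
  x = 3: f ≡ 0 at y ∈ ∅; g ≡ 0 at y ∈ ∅; common: ∅.
  x = 4: f ≡ 0 at y ∈ ∅; g ≡ 0 at y ∈ {8, 9}; common: ∅.
  x = 5: f ≡ 0 at y ∈ ∅; g ≡ 0 at y ∈ {2}; common: ∅.
  x = 6: f ≡ 0 at y ∈ ∅; g ≡ 0 at y ∈ ∅; common: ∅.
  x = 7: f ≡ 0 at y ∈ ∅; g ≡ 0 at y ∈ {4, 7}; common: ∅.
  x = 8: f ≡ 0 at y ∈ ∅; g ≡ 0 at y ∈ ∅; common: ∅.
  x = 9: f ≡ 0 at y ∈ ∅; g ≡ 0 at y ∈ ∅; common: ∅.
  x = 10: f ≡ 0 at y ∈ ∅; g ≡ 0 at y ∈ ∅; common: ∅.
Collecting: common zeros = {(1, 5), (1, 7)}, so the count is 2.
Comparison with the Bézout bound: 2 ≤ 2 = deg(f)·deg(g), as expected for curves with no common component (the bound is attained).


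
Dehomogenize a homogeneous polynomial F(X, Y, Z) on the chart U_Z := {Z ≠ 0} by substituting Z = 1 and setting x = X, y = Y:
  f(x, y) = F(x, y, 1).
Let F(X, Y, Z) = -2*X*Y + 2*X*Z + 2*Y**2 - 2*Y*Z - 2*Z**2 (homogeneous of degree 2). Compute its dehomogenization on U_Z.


f(x, y) = -2*x*y + 2*x + 2*y**2 - 2*y - 2

On U_Z we set Z = 1. Each monomial c·X^i·Y^j·Z^k in F becomes c·x^i·y^j·1^k = c·x^i·y^j.
Substituting Z = 1: F(X, Y, 1) = -2*x*y + 2*x + 2*y**2 - 2*y - 2.
Note: deg(f) ≤ deg(F) = 2; strict inequality happens when F is divisible by Z (lost terms).


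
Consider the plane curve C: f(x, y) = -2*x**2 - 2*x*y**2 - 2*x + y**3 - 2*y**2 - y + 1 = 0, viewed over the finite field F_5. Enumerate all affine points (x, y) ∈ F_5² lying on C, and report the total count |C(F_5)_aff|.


Affine F_5-points: {(1, 3), (4, 3)}; count = 2.

For each of the 25 pairs (x, y) ∈ F_5², evaluate f(x, y) mod 5. Record the zeros.
  x = 0: [0↦1, 1↦4, 2↦4, 3↦2, 4↦4]  zeros at y ∈ ∅
  x = 1: [0↦2, 1↦3, 2↦2, 3↦0, 4↦3]  zeros at y ∈ {3}
  x = 2: [0↦4, 1↦3, 2↦1, 3↦4, 4↦3]  zeros at y ∈ ∅
  x = 3: [0↦2, 1↦4, 2↦1, 3↦4, 4↦4]  zeros at y ∈ ∅
  x = 4: [0↦1, 1↦1, 2↦2, 3↦0, 4↦1]  zeros at y ∈ {3}
Collecting zeros: affine points = {(1, 3), (4, 3)}.
Total count |C(F_5)_aff| = 2.


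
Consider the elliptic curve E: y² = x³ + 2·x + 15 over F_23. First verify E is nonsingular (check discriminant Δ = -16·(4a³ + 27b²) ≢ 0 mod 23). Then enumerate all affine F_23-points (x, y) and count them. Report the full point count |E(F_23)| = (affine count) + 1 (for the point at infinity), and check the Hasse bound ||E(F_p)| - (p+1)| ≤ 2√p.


Affine points = {(1, 8), (1, 15), (2, 2), (2, 21), (3, 5), (3, 18), (4, 8), (4, 15), (5, 9), (5, 14), (6, 6), (6, 17), (7, 2), (7, 21), (9, 7), (9, 16), (10, 0), (14, 2), (14, 21), (15, 4), (15, 19), (16, 7), (16, 16), (18, 8), (18, 15), (19, 9), (19, 14), (21, 7), (21, 16), (22, 9), (22, 14)}; affine count = 31; |E(F_23)| = 32.

Discriminant check: Δ ∝ 4a³ + 27b² = 4·2³ + 27·15² = 4·8 + 27·225 ≡ 12 (mod 23). Nonzero ⇒ E is nonsingular.
For each x ∈ F_23, compute rhs = x³ + 2·x + 15 mod 23, then count y ∈ F_23 with y² ≡ rhs.
  x = 0: rhs = 15, matching y values: none (0 points).
  x = 1: rhs = 18, matching y values: 8, 15 (2 points).
  x = 2: rhs = 4, matching y values: 2, 21 (2 points).
  x = 3: rhs = 2, matching y values: 5, 18 (2 points).
  x = 4: rhs = 18, matching y values: 8, 15 (2 points).
  x = 5: rhs = 12, matching y values: 9, 14 (2 points).
  x = 6: rhs = 13, matching y values: 6, 17 (2 points).
  x = 7: rhs = 4, matching y values: 2, 21 (2 points).
  x = 8: rhs = 14, matching y values: none (0 points).
  x = 9: rhs = 3, matching y values: 7, 16 (2 points).
  x = 10: rhs = 0, matching y values: 0 (1 points).
  x = 11: rhs = 11, matching y values: none (0 points).
  x = 12: rhs = 19, matching y values: none (0 points).
  x = 13: rhs = 7, matching y values: none (0 points).
  x = 14: rhs = 4, matching y values: 2, 21 (2 points).
  x = 15: rhs = 16, matching y values: 4, 19 (2 points).
  x = 16: rhs = 3, matching y values: 7, 16 (2 points).
  x = 17: rhs = 17, matching y values: none (0 points).
  x = 18: rhs = 18, matching y values: 8, 15 (2 points).
  x = 19: rhs = 12, matching y values: 9, 14 (2 points).
  x = 20: rhs = 5, matching y values: none (0 points).
  x = 21: rhs = 3, matching y values: 7, 16 (2 points).
  x = 22: rhs = 12, matching y values: 9, 14 (2 points).
Total affine count: 31.
Full point count |E(F_23)| = 31 + 1 = 32.
Hasse bound: |32 − (23+1)| = |8| = 8 ≤ 2√23 ≈ 9.5917 ✓.


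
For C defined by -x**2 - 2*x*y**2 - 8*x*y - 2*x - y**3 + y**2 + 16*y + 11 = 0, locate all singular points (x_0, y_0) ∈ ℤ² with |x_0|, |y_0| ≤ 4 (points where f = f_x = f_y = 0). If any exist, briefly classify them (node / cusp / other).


Singular points: {(3, -2)}; classification: node.

Compute partial derivatives:
  f_x = -2*x - 2*y**2 - 8*y - 2.
  f_y = -4*x*y - 8*x - 3*y**2 + 2*y + 16.
Scan x_0 ∈ {−4, ..., 4}. For each x_0, f_y(x_0, y) is a polynomial in y; find its integer roots y ∈ {−4, ..., 4}, then test f_x and f at those candidates.
  x = -4: f_y(-4, y) = -3*y**2 + 18*y + 48; vanishes at y ∈ {-2}. (-4, -2): f_x = 14 ≠ 0.
  x = -3: f_y(-3, y) = -3*y**2 + 14*y + 40; vanishes at y ∈ {-2}. (-3, -2): f_x = 12 ≠ 0.
  x = -2: f_y(-2, y) = -3*y**2 + 10*y + 32; vanishes at y ∈ {-2}. (-2, -2): f_x = 10 ≠ 0.
  x = -1: f_y(-1, y) = -3*y**2 + 6*y + 24; vanishes at y ∈ {-2, 4}. (-1, -2): f_x = 8 ≠ 0; (-1, 4): f_x = -64 ≠ 0.
  x = 0: f_y(0, y) = -3*y**2 + 2*y + 16; vanishes at y ∈ {-2}. (0, -2): f_x = 6 ≠ 0.
  x = 1: f_y(1, y) = -3*y**2 - 2*y + 8; vanishes at y ∈ {-2}. (1, -2): f_x = 4 ≠ 0.
  x = 2: f_y(2, y) = -3*y**2 - 6*y; vanishes at y ∈ {-2, 0}. (2, -2): f_x = 2 ≠ 0; (2, 0): f_x = -6 ≠ 0.
  x = 3: f_y(3, y) = -3*y**2 - 10*y - 8; vanishes at y ∈ {-2}. (3, -2): f_x = 0, f = 0 — SINGULAR.
  x = 4: f_y(4, y) = -3*y**2 - 14*y - 16; vanishes at y ∈ {-2}. (4, -2): f_x = -2 ≠ 0.
Only singular point on the grid: (3, -2).
Classify: substitute x = 3 + u, y = -2 + v and expand: f = -u**2 - 2*u*v**2 - v**3 + v**2.
No constant or linear terms (consistent with a singular point). Quadratic part: -u**2 + v**2. Cubic part: -2*u*v**2 - v**3.
The quadratic part v**2 - u**2 = (v − u)(v + u) splits into two distinct linear factors, so there are two distinct tangent lines y − -2 = ±(x − 3) — this is a node (ordinary double point).
Classification: node.


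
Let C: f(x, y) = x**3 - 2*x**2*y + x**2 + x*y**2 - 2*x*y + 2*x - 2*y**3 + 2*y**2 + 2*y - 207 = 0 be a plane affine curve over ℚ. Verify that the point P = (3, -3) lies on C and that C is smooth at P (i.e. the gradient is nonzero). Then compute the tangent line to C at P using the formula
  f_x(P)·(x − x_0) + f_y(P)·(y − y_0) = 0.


Tangent line at P: 86*x - 106*y - 576 = 0.

Step 1: f(3, -3) = 0, so P lies on C.
Step 2: partial derivatives
  f_x(x, y) = 3*x**2 - 4*x*y + 2*x + y**2 - 2*y + 2, f_y(x, y) = -2*x**2 + 2*x*y - 2*x - 6*y**2 + 4*y + 2.
  f_x(P) = 86, f_y(P) = -106 (gradient nonzero, so P is smooth).
Step 3: tangent line at P: 86·(x − 3) + -106·(y − -3) = 0.
Expanding: 86*x - 106*y - 576 = 0.


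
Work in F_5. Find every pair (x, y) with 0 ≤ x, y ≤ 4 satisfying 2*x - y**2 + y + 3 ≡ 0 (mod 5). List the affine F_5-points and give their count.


Affine F_5-points: {(1, 0), (1, 1), (2, 2), (2, 4), (4, 3)}; count = 5.

For each of the 25 pairs (x, y) ∈ F_5², evaluate f(x, y) mod 5. Record the zeros.
  x = 0: [0↦3, 1↦3, 2↦1, 3↦2, 4↦1]  zeros at y ∈ ∅
  x = 1: [0↦0, 1↦0, 2↦3, 3↦4, 4↦3]  zeros at y ∈ {0, 1}
  x = 2: [0↦2, 1↦2, 2↦0, 3↦1, 4↦0]  zeros at y ∈ {2, 4}
  x = 3: [0↦4, 1↦4, 2↦2, 3↦3, 4↦2]  zeros at y ∈ ∅
  x = 4: [0↦1, 1↦1, 2↦4, 3↦0, 4↦4]  zeros at y ∈ {3}
Collecting zeros: affine points = {(1, 0), (1, 1), (2, 2), (2, 4), (4, 3)}.
Total count |C(F_5)_aff| = 5.


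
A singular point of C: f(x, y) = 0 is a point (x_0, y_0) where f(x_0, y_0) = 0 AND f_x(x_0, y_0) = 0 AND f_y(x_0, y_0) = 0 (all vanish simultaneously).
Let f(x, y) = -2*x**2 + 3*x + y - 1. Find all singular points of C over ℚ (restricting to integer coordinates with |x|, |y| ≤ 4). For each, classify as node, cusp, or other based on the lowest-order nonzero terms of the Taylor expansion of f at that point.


No singular points in the scanned grid; C is smooth there.

Compute partial derivatives:
  f_x = 3 - 4*x.
  f_y = 1.
f_y = 1 is a nonzero constant, so f_y never vanishes: no point (x, y) can satisfy f = f_x = f_y = 0. In particular no (x, y) ∈ {−4, ..., 4}² is singular; the curve is smooth.


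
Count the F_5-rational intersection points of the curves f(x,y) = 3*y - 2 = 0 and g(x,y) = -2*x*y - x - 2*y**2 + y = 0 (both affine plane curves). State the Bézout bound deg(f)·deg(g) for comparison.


Common zeros: {(3, 4)}; count = 1; Bézout bound = 2.

deg(f) = 1, deg(g) = 2, so Bézout bound = 2.
Scan x ∈ F_5. For each x, list the y ∈ F_5 with f(x, y) ≡ 0 and those with g(x, y) ≡ 0 (mod 5); the common zeros in that column are the intersection.
  x = 0: f ≡ 0 at y ∈ {4}; g ≡ 0 at y ∈ {0, 3}; common: ∅.
  x = 1: f ≡ 0 at y ∈ {4}; g ≡ 0 at y ∈ ∅; common: ∅.
  x = 2: f ≡ 0 at y ∈ {4}; g ≡ 0 at y ∈ ∅; common: ∅.
  x = 3: f ≡ 0 at y ∈ {4}; g ≡ 0 at y ∈ {1, 4}; common: {4}.
  x = 4: f ≡ 0 at y ∈ {4}; g ≡ 0 at y ∈ ∅; common: ∅.
Collecting: common zeros = {(3, 4)}, so the count is 1.
Comparison with the Bézout bound: 1 ≤ 2 = deg(f)·deg(g), as expected for curves with no common component (the affine F_5-count falls short of the bound because intersections may lie at infinity, over extension fields, or carry multiplicity).


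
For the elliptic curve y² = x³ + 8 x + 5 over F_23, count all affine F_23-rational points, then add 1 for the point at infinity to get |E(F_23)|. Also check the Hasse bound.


Affine points = {(2, 11), (2, 12), (4, 3), (4, 20), (5, 3), (5, 20), (6, 4), (6, 19), (7, 6), (7, 17), (8, 11), (8, 12), (9, 1), (9, 22), (10, 2), (10, 21), (12, 9), (12, 14), (13, 11), (13, 12), (14, 3), (14, 20), (15, 2), (15, 21), (18, 1), (18, 22), (19, 1), (19, 22), (20, 0), (21, 2), (21, 21)}; affine count = 31; |E(F_23)| = 32.

Discriminant check: Δ ∝ 4a³ + 27b² = 4·8³ + 27·5² = 4·512 + 27·25 ≡ 9 (mod 23). Nonzero ⇒ E is nonsingular.
For each x ∈ F_23, compute rhs = x³ + 8·x + 5 mod 23, then count y ∈ F_23 with y² ≡ rhs.
  x = 0: rhs = 5, matching y values: none (0 points).
  x = 1: rhs = 14, matching y values: none (0 points).
  x = 2: rhs = 6, matching y values: 11, 12 (2 points).
  x = 3: rhs = 10, matching y values: none (0 points).
  x = 4: rhs = 9, matching y values: 3, 20 (2 points).
  x = 5: rhs = 9, matching y values: 3, 20 (2 points).
  x = 6: rhs = 16, matching y values: 4, 19 (2 points).
  x = 7: rhs = 13, matching y values: 6, 17 (2 points).
  x = 8: rhs = 6, matching y values: 11, 12 (2 points).
  x = 9: rhs = 1, matching y values: 1, 22 (2 points).
  x = 10: rhs = 4, matching y values: 2, 21 (2 points).
  x = 11: rhs = 21, matching y values: none (0 points).
  x = 12: rhs = 12, matching y values: 9, 14 (2 points).
  x = 13: rhs = 6, matching y values: 11, 12 (2 points).
  x = 14: rhs = 9, matching y values: 3, 20 (2 points).
  x = 15: rhs = 4, matching y values: 2, 21 (2 points).
  x = 16: rhs = 20, matching y values: none (0 points).
  x = 17: rhs = 17, matching y values: none (0 points).
  x = 18: rhs = 1, matching y values: 1, 22 (2 points).
  x = 19: rhs = 1, matching y values: 1, 22 (2 points).
  x = 20: rhs = 0, matching y values: 0 (1 points).
  x = 21: rhs = 4, matching y values: 2, 21 (2 points).
  x = 22: rhs = 19, matching y values: none (0 points).
Total affine count: 31.
Full point count |E(F_23)| = 31 + 1 = 32.
Hasse bound: |32 − (23+1)| = |8| = 8 ≤ 2√23 ≈ 9.5917 ✓.


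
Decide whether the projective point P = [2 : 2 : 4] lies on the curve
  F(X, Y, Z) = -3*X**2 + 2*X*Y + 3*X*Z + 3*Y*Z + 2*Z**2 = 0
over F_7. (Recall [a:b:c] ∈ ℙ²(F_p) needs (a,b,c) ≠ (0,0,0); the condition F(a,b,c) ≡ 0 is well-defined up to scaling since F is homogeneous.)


F(2,2,4) ≡ 6 (mod 7); P is NOT on the curve.

Evaluate F(2, 2, 4) term-by-term (mod 7).
  -3*X**2 ↦ -3·4·1·1 = -12
  2*X*Y ↦ 2·2·2·1 = 8
  3*X*Z ↦ 3·2·1·4 = 24
  3*Y*Z ↦ 3·1·2·4 = 24
  2*Z**2 ↦ 2·1·1·16 = 32
Sum: F(2, 2, 4) = (-12) + (8) + (24) + (24) + (32) = 76.
Reducing mod 7: 76 ≡ 6 (mod 7).
Since F(a, b, c) ≡ 6 ≠ 0 (mod 7), P does NOT lie on the curve.


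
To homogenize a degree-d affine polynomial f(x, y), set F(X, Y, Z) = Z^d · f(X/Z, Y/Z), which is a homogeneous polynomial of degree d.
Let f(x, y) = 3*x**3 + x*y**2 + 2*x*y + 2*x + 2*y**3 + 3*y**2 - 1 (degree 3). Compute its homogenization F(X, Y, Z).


F(X, Y, Z) = 3*X**3 + X*Y**2 + 2*X*Y*Z + 2*X*Z**2 + 2*Y**3 + 3*Y**2*Z - Z**3

deg(f) = 3.
Substitute x = X/Z, y = Y/Z into f, then multiply by Z^3.
  monomial 3·x^3·y^0 ↦ 3·X^3·Y^0·Z^0.
  monomial 1·x^1·y^2 ↦ 1·X^1·Y^2·Z^0.
  monomial 2·x^1·y^1 ↦ 2·X^1·Y^1·Z^1.
  monomial 2·x^1·y^0 ↦ 2·X^1·Y^0·Z^2.
  monomial 2·x^0·y^3 ↦ 2·X^0·Y^3·Z^0.
  monomial 3·x^0·y^2 ↦ 3·X^0·Y^2·Z^1.
  monomial -1·x^0·y^0 ↦ -1·X^0·Y^0·Z^3.
Collecting: F(X, Y, Z) = 3*X**3 + X*Y**2 + 2*X*Y*Z + 2*X*Z**2 + 2*Y**3 + 3*Y**2*Z - Z**3.


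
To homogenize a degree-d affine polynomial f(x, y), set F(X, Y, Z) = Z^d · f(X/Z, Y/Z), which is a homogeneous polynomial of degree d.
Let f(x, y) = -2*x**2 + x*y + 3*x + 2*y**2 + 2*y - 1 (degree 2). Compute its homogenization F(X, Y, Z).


F(X, Y, Z) = -2*X**2 + X*Y + 3*X*Z + 2*Y**2 + 2*Y*Z - Z**2

deg(f) = 2.
Substitute x = X/Z, y = Y/Z into f, then multiply by Z^2.
  monomial -2·x^2·y^0 ↦ -2·X^2·Y^0·Z^0.
  monomial 1·x^1·y^1 ↦ 1·X^1·Y^1·Z^0.
  monomial 3·x^1·y^0 ↦ 3·X^1·Y^0·Z^1.
  monomial 2·x^0·y^2 ↦ 2·X^0·Y^2·Z^0.
  monomial 2·x^0·y^1 ↦ 2·X^0·Y^1·Z^1.
  monomial -1·x^0·y^0 ↦ -1·X^0·Y^0·Z^2.
Collecting: F(X, Y, Z) = -2*X**2 + X*Y + 3*X*Z + 2*Y**2 + 2*Y*Z - Z**2.


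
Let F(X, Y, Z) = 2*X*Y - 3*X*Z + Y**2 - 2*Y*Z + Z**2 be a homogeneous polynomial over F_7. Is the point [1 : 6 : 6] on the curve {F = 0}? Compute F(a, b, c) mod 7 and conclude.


F(1,6,6) ≡ 1 (mod 7); P is NOT on the curve.

Evaluate F(1, 6, 6) term-by-term (mod 7).
  2*X*Y ↦ 2·1·6·1 = 12
  -3*X*Z ↦ -3·1·1·6 = -18
  Y**2 ↦ 1·1·36·1 = 36
  -2*Y*Z ↦ -2·1·6·6 = -72
  Z**2 ↦ 1·1·1·36 = 36
Sum: F(1, 6, 6) = (12) + (-18) + (36) + (-72) + (36) = -6.
Reducing mod 7: -6 ≡ 1 (mod 7).
Since F(a, b, c) ≡ 1 ≠ 0 (mod 7), P does NOT lie on the curve.


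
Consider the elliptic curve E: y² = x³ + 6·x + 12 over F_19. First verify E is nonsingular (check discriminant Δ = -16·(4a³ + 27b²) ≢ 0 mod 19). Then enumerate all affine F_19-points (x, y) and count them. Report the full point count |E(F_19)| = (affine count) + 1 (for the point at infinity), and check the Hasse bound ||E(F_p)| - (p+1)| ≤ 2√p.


Affine points = {(1, 0), (3, 0), (4, 9), (4, 10), (6, 6), (6, 13), (7, 6), (7, 13), (9, 4), (9, 15), (12, 8), (12, 11), (13, 8), (13, 11), (14, 3), (14, 16), (15, 0), (16, 9), (16, 10), (17, 7), (17, 12), (18, 9), (18, 10)}; affine count = 23; |E(F_19)| = 24.

Discriminant check: Δ ∝ 4a³ + 27b² = 4·6³ + 27·12² = 4·216 + 27·144 ≡ 2 (mod 19). Nonzero ⇒ E is nonsingular.
For each x ∈ F_19, compute rhs = x³ + 6·x + 12 mod 19, then count y ∈ F_19 with y² ≡ rhs.
  x = 0: rhs = 12, matching y values: none (0 points).
  x = 1: rhs = 0, matching y values: 0 (1 points).
  x = 2: rhs = 13, matching y values: none (0 points).
  x = 3: rhs = 0, matching y values: 0 (1 points).
  x = 4: rhs = 5, matching y values: 9, 10 (2 points).
  x = 5: rhs = 15, matching y values: none (0 points).
  x = 6: rhs = 17, matching y values: 6, 13 (2 points).
  x = 7: rhs = 17, matching y values: 6, 13 (2 points).
  x = 8: rhs = 2, matching y values: none (0 points).
  x = 9: rhs = 16, matching y values: 4, 15 (2 points).
  x = 10: rhs = 8, matching y values: none (0 points).
  x = 11: rhs = 3, matching y values: none (0 points).
  x = 12: rhs = 7, matching y values: 8, 11 (2 points).
  x = 13: rhs = 7, matching y values: 8, 11 (2 points).
  x = 14: rhs = 9, matching y values: 3, 16 (2 points).
  x = 15: rhs = 0, matching y values: 0 (1 points).
  x = 16: rhs = 5, matching y values: 9, 10 (2 points).
  x = 17: rhs = 11, matching y values: 7, 12 (2 points).
  x = 18: rhs = 5, matching y values: 9, 10 (2 points).
Total affine count: 23.
Full point count |E(F_19)| = 23 + 1 = 24.
Hasse bound: |24 − (19+1)| = |4| = 4 ≤ 2√19 ≈ 8.7178 ✓.


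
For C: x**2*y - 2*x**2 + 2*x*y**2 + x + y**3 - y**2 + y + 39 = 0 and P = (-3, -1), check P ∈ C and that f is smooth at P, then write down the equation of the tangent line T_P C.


Tangent line at P: 21*x + 27*y + 90 = 0.

Step 1: f(-3, -1) = 0, so P lies on C.
Step 2: partial derivatives
  f_x(x, y) = 2*x*y - 4*x + 2*y**2 + 1, f_y(x, y) = x**2 + 4*x*y + 3*y**2 - 2*y + 1.
  f_x(P) = 21, f_y(P) = 27 (gradient nonzero, so P is smooth).
Step 3: tangent line at P: 21·(x − -3) + 27·(y − -1) = 0.
Expanding: 21*x + 27*y + 90 = 0.


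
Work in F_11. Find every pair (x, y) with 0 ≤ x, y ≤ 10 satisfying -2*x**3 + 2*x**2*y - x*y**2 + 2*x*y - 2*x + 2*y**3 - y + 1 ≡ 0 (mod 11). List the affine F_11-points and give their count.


Affine F_11-points: {(0, 10), (1, 4), (2, 2), (2, 4), (2, 6), (3, 5), (3, 8), (4, 3), (6, 9), (8, 1), (10, 5)}; count = 11.

For each of the 121 pairs (x, y) ∈ F_11², evaluate f(x, y) mod 11. Record the zeros.
  x = 0: [0↦1, 1↦2, 2↦4, 3↦8, 4↦4, 5↦4, 6↦9, 7↦9, 8↦5, 9↦9, 10↦0]  zeros at y ∈ {10}
  x = 1: [0↦8, 1↦1, 2↦4, 3↦7, 4↦0, 5↦6, 6↦4, 7↦6, 8↦2, 9↦4, 10↦2]  zeros at y ∈ {4}
  x = 2: [0↦3, 1↦3, 2↦0, 3↦6, 4↦0, 5↦5, 6↦0, 7↦8, 8↦8, 9↦1, 10↦10]  zeros at y ∈ {2, 4, 6}
  x = 3: [0↦7, 1↦7, 2↦2, 3↦4, 4↦3, 5↦0, 6↦7, 7↦3, 8↦0, 9↦10, 10↦1]  zeros at y ∈ {5, 8}
  x = 4: [0↦8, 1↦1, 2↦9, 3↦0, 4↦8, 5↦1, 6↦2, 7↦1, 8↦10, 9↦8, 10↦7]  zeros at y ∈ {3}
  x = 5: [0↦5, 1↦6, 2↦9, 3↦4, 4↦3, 5↦7, 6↦6, 7↦1, 8↦4, 9↦5, 10↦5]  zeros at y ∈ ∅
  x = 6: [0↦8, 1↦10, 2↦1, 3↦4, 4↦9, 5↦6, 6↦7, 7↦2, 8↦3, 9↦0, 10↦5]  zeros at y ∈ {9}
  x = 7: [0↦5, 1↦1, 2↦6, 3↦10, 4↦3, 5↦8, 6↦4, 7↦3, 8↦6, 9↦3, 10↦6]  zeros at y ∈ ∅
  x = 8: [0↦6, 1↦0, 2↦1, 3↦10, 4↦6, 5↦1, 6↦7, 7↦3, 8↦1, 9↦2, 10↦7]  zeros at y ∈ {1}
  x = 9: [0↦10, 1↦6, 2↦7, 3↦3, 4↦6, 5↦6, 6↦4, 7↦1, 8↦9, 9↦7, 10↦7]  zeros at y ∈ ∅
  x = 10: [0↦5, 1↦7, 2↦1, 3↦10, 4↦2, 5↦0, 6↦5, 7↦7, 8↦7, 9↦6, 10↦5]  zeros at y ∈ {5}
Collecting zeros: affine points = {(0, 10), (1, 4), (2, 2), (2, 4), (2, 6), (3, 5), (3, 8), (4, 3), (6, 9), (8, 1), (10, 5)}.
Total count |C(F_11)_aff| = 11.


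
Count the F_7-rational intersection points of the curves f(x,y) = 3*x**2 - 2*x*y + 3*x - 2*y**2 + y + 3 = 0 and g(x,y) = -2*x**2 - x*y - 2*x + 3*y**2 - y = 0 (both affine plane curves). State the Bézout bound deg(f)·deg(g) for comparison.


Common zeros: {(0, 5)}; count = 1; Bézout bound = 4.

deg(f) = 2, deg(g) = 2, so Bézout bound = 4.
Scan x ∈ F_7. For each x, list the y ∈ F_7 with f(x, y) ≡ 0 and those with g(x, y) ≡ 0 (mod 7); the common zeros in that column are the intersection.
  x = 0: f ≡ 0 at y ∈ {5, 6}; g ≡ 0 at y ∈ {0, 5}; common: {5}.
  x = 1: f ≡ 0 at y ∈ ∅; g ≡ 0 at y ∈ ∅; common: ∅.
  x = 2: f ≡ 0 at y ∈ {0, 2}; g ≡ 0 at y ∈ ∅; common: ∅.
  x = 3: f ≡ 0 at y ∈ {2, 6}; g ≡ 0 at y ∈ ∅; common: ∅.
  x = 4: f ≡ 0 at y ∈ {0}; g ≡ 0 at y ∈ {1, 3}; common: ∅.
  x = 5: f ≡ 0 at y ∈ ∅; g ≡ 0 at y ∈ {1}; common: ∅.
  x = 6: f ≡ 0 at y ∈ ∅; g ≡ 0 at y ∈ {0}; common: ∅.
Collecting: common zeros = {(0, 5)}, so the count is 1.
Comparison with the Bézout bound: 1 ≤ 4 = deg(f)·deg(g), as expected for curves with no common component (the affine F_7-count falls short of the bound because intersections may lie at infinity, over extension fields, or carry multiplicity).


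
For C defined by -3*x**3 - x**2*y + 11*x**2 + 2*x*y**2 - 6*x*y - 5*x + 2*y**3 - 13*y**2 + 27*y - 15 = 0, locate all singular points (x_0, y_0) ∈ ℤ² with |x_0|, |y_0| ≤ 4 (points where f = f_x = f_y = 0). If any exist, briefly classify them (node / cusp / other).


Singular points: {(1, 2)}; classification: cusp.

Compute partial derivatives:
  f_x = -9*x**2 - 2*x*y + 22*x + 2*y**2 - 6*y - 5.
  f_y = -x**2 + 4*x*y - 6*x + 6*y**2 - 26*y + 27.
Scan x_0 ∈ {−4, ..., 4}. For each x_0, f_y(x_0, y) is a polynomial in y; find its integer roots y ∈ {−4, ..., 4}, then test f_x and f at those candidates.
  x = -4: f_y(-4, y) = 6*y**2 - 42*y + 35; no integer root y with |y| ≤ 4.
  x = -3: f_y(-3, y) = 6*y**2 - 38*y + 36; no integer root y with |y| ≤ 4.
  x = -2: f_y(-2, y) = 6*y**2 - 34*y + 35; no integer root y with |y| ≤ 4.
  x = -1: f_y(-1, y) = 6*y**2 - 30*y + 32; no integer root y with |y| ≤ 4.
  x = 0: f_y(0, y) = 6*y**2 - 26*y + 27; no integer root y with |y| ≤ 4.
  x = 1: f_y(1, y) = 6*y**2 - 22*y + 20; vanishes at y ∈ {2}. (1, 2): f_x = 0, f = 0 — SINGULAR.
  x = 2: f_y(2, y) = 6*y**2 - 18*y + 11; no integer root y with |y| ≤ 4.
  x = 3: f_y(3, y) = 6*y**2 - 14*y; vanishes at y ∈ {0}. (3, 0): f_x = -20 ≠ 0.
  x = 4: f_y(4, y) = 6*y**2 - 10*y - 13; no integer root y with |y| ≤ 4.
Only singular point on the grid: (1, 2).
Classify: substitute x = 1 + u, y = 2 + v and expand: f = -3*u**3 - u**2*v + 2*u*v**2 + 2*v**3 + v**2.
No constant or linear terms (consistent with a singular point). Quadratic part: v**2. Cubic part: -3*u**3 - u**2*v + 2*u*v**2 + 2*v**3.
The quadratic part v**2 is a perfect square, so there is a single (double) tangent line v = 0, i.e. y = 2. Restricting the cubic part to that line (v = 0) leaves -3*u**3 ≠ 0, so f is not divisible by v and the branch is v² ≈ 3*u**3 to lowest order — this is a cusp.
Classification: cusp.


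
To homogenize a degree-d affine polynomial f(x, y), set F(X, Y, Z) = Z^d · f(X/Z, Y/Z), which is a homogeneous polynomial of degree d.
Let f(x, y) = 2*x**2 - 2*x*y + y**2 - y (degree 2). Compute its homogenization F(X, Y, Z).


F(X, Y, Z) = 2*X**2 - 2*X*Y + Y**2 - Y*Z

deg(f) = 2.
Substitute x = X/Z, y = Y/Z into f, then multiply by Z^2.
  monomial 2·x^2·y^0 ↦ 2·X^2·Y^0·Z^0.
  monomial -2·x^1·y^1 ↦ -2·X^1·Y^1·Z^0.
  monomial 1·x^0·y^2 ↦ 1·X^0·Y^2·Z^0.
  monomial -1·x^0·y^1 ↦ -1·X^0·Y^1·Z^1.
Collecting: F(X, Y, Z) = 2*X**2 - 2*X*Y + Y**2 - Y*Z.


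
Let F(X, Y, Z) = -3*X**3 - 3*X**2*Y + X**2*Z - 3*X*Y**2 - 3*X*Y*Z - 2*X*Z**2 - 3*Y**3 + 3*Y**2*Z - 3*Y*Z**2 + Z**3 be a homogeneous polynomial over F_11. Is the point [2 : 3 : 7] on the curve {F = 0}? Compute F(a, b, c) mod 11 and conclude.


F(2,3,7) ≡ 9 (mod 11); P is NOT on the curve.

Evaluate F(2, 3, 7) term-by-term (mod 11).
  -3*X**3 ↦ -3·8·1·1 = -24
  -3*X**2*Y ↦ -3·4·3·1 = -36
  X**2*Z ↦ 1·4·1·7 = 28
  -3*X*Y**2 ↦ -3·2·9·1 = -54
  -3*X*Y*Z ↦ -3·2·3·7 = -126
  -2*X*Z**2 ↦ -2·2·1·49 = -196
  -3*Y**3 ↦ -3·1·27·1 = -81
  3*Y**2*Z ↦ 3·1·9·7 = 189
  -3*Y*Z**2 ↦ -3·1·3·49 = -441
  Z**3 ↦ 1·1·1·343 = 343
Sum: F(2, 3, 7) = (-24) + (-36) + (28) + (-54) + (-126) + (-196) + (-81) + (189) + (-441) + (343) = -398.
Reducing mod 11: -398 ≡ 9 (mod 11).
Since F(a, b, c) ≡ 9 ≠ 0 (mod 11), P does NOT lie on the curve.


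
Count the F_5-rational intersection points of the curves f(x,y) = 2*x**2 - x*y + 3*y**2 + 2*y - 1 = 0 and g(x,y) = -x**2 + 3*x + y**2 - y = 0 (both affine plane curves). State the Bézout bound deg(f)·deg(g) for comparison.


Common zeros: ∅; count = 0; Bézout bound = 4.

deg(f) = 2, deg(g) = 2, so Bézout bound = 4.
Scan x ∈ F_5. For each x, list the y ∈ F_5 with f(x, y) ≡ 0 and those with g(x, y) ≡ 0 (mod 5); the common zeros in that column are the intersection.
  x = 0: f ≡ 0 at y ∈ {2, 4}; g ≡ 0 at y ∈ {0, 1}; common: ∅.
  x = 1: f ≡ 0 at y ∈ {1, 2}; g ≡ 0 at y ∈ ∅; common: ∅.
  x = 2: f ≡ 0 at y ∈ {1, 4}; g ≡ 0 at y ∈ ∅; common: ∅.
  x = 3: f ≡ 0 at y ∈ ∅; g ≡ 0 at y ∈ {0, 1}; common: ∅.
  x = 4: f ≡ 0 at y ∈ ∅; g ≡ 0 at y ∈ ∅; common: ∅.
Collecting: common zeros = ∅, so the count is 0.
Comparison with the Bézout bound: 0 ≤ 4 = deg(f)·deg(g), as expected for curves with no common component (the affine F_5-count falls short of the bound because intersections may lie at infinity, over extension fields, or carry multiplicity).


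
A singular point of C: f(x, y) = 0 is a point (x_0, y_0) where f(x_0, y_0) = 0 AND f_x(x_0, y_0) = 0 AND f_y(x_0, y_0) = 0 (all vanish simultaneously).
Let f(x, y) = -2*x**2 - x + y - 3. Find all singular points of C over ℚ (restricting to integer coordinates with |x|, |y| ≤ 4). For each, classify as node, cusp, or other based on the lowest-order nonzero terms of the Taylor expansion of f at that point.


No singular points in the scanned grid; C is smooth there.

Compute partial derivatives:
  f_x = -4*x - 1.
  f_y = 1.
f_y = 1 is a nonzero constant, so f_y never vanishes: no point (x, y) can satisfy f = f_x = f_y = 0. In particular no (x, y) ∈ {−4, ..., 4}² is singular; the curve is smooth.


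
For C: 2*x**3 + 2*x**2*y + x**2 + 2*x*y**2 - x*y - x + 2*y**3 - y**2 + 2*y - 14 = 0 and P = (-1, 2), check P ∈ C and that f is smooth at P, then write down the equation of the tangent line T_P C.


Tangent line at P: x + 17*y - 33 = 0.

Step 1: f(-1, 2) = 0, so P lies on C.
Step 2: partial derivatives
  f_x(x, y) = 6*x**2 + 4*x*y + 2*x + 2*y**2 - y - 1, f_y(x, y) = 2*x**2 + 4*x*y - x + 6*y**2 - 2*y + 2.
  f_x(P) = 1, f_y(P) = 17 (gradient nonzero, so P is smooth).
Step 3: tangent line at P: 1·(x − -1) + 17·(y − 2) = 0.
Expanding: x + 17*y - 33 = 0.


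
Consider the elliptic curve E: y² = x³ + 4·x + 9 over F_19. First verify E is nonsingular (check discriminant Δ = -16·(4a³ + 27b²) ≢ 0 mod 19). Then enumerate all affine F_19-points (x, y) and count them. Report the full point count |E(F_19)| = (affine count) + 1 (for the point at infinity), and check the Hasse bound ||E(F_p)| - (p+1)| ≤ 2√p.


Affine points = {(0, 3), (0, 16), (2, 5), (2, 14), (7, 0), (10, 2), (10, 17), (11, 4), (11, 15), (13, 4), (13, 15), (14, 4), (14, 15), (15, 9), (15, 10), (18, 2), (18, 17)}; affine count = 17; |E(F_19)| = 18.

Discriminant check: Δ ∝ 4a³ + 27b² = 4·4³ + 27·9² = 4·64 + 27·81 ≡ 11 (mod 19). Nonzero ⇒ E is nonsingular.
For each x ∈ F_19, compute rhs = x³ + 4·x + 9 mod 19, then count y ∈ F_19 with y² ≡ rhs.
  x = 0: rhs = 9, matching y values: 3, 16 (2 points).
  x = 1: rhs = 14, matching y values: none (0 points).
  x = 2: rhs = 6, matching y values: 5, 14 (2 points).
  x = 3: rhs = 10, matching y values: none (0 points).
  x = 4: rhs = 13, matching y values: none (0 points).
  x = 5: rhs = 2, matching y values: none (0 points).
  x = 6: rhs = 2, matching y values: none (0 points).
  x = 7: rhs = 0, matching y values: 0 (1 points).
  x = 8: rhs = 2, matching y values: none (0 points).
  x = 9: rhs = 14, matching y values: none (0 points).
  x = 10: rhs = 4, matching y values: 2, 17 (2 points).
  x = 11: rhs = 16, matching y values: 4, 15 (2 points).
  x = 12: rhs = 18, matching y values: none (0 points).
  x = 13: rhs = 16, matching y values: 4, 15 (2 points).
  x = 14: rhs = 16, matching y values: 4, 15 (2 points).
  x = 15: rhs = 5, matching y values: 9, 10 (2 points).
  x = 16: rhs = 8, matching y values: none (0 points).
  x = 17: rhs = 12, matching y values: none (0 points).
  x = 18: rhs = 4, matching y values: 2, 17 (2 points).
Total affine count: 17.
Full point count |E(F_19)| = 17 + 1 = 18.
Hasse bound: |18 − (19+1)| = |-2| = 2 ≤ 2√19 ≈ 8.7178 ✓.


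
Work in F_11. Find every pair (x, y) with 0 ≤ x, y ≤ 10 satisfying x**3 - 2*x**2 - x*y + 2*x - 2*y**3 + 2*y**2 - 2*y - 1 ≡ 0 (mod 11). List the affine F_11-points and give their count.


Affine F_11-points: {(0, 8), (1, 0), (2, 10), (4, 1), (5, 1), (6, 6)}; count = 6.

For each of the 121 pairs (x, y) ∈ F_11², evaluate f(x, y) mod 11. Record the zeros.
  x = 0: [0↦10, 1↦8, 2↦9, 3↦1, 4↦5, 5↦9, 6↦1, 7↦2, 8↦0, 9↦5, 10↦5]  zeros at y ∈ {8}
  x = 1: [0↦0, 1↦8, 2↦8, 3↦10, 4↦2, 5↦5, 6↦7, 7↦7, 8↦4, 9↦8, 10↦7]  zeros at y ∈ {0}
  x = 2: [0↦3, 1↦10, 2↦9, 3↦10, 4↦1, 5↦3, 6↦4, 7↦3, 8↦10, 9↦2, 10↦0]  zeros at y ∈ {10}
  x = 3: [0↦3, 1↦9, 2↦7, 3↦7, 4↦8, 5↦9, 6↦9, 7↦7, 8↦2, 9↦4, 10↦1]  zeros at y ∈ ∅
  x = 4: [0↦6, 1↦0, 2↦8, 3↦7, 4↦7, 5↦7, 6↦6, 7↦3, 8↦8, 9↦9, 10↦5]  zeros at y ∈ {1}
  x = 5: [0↦7, 1↦0, 2↦7, 3↦5, 4↦4, 5↦3, 6↦1, 7↦8, 8↦1, 9↦1, 10↦7]  zeros at y ∈ {1}
  x = 6: [0↦1, 1↦4, 2↦10, 3↦7, 4↦5, 5↦3, 6↦0, 7↦6, 8↦9, 9↦8, 10↦2]  zeros at y ∈ {6}
  x = 7: [0↦5, 1↦7, 2↦1, 3↦8, 4↦5, 5↦2, 6↦9, 7↦3, 8↦5, 9↦3, 10↦7]  zeros at y ∈ ∅
  x = 8: [0↦3, 1↦4, 2↦8, 3↦3, 4↦10, 5↦6, 6↦1, 7↦5, 8↦6, 9↦3, 10↦6]  zeros at y ∈ ∅
  x = 9: [0↦1, 1↦1, 2↦4, 3↦9, 4↦4, 5↦10, 6↦4, 7↦7, 8↦7, 9↦3, 10↦5]  zeros at y ∈ ∅
  x = 10: [0↦5, 1↦4, 2↦6, 3↦10, 4↦4, 5↦9, 6↦2, 7↦4, 8↦3, 9↦9, 10↦10]  zeros at y ∈ ∅
Collecting zeros: affine points = {(0, 8), (1, 0), (2, 10), (4, 1), (5, 1), (6, 6)}.
Total count |C(F_11)_aff| = 6.


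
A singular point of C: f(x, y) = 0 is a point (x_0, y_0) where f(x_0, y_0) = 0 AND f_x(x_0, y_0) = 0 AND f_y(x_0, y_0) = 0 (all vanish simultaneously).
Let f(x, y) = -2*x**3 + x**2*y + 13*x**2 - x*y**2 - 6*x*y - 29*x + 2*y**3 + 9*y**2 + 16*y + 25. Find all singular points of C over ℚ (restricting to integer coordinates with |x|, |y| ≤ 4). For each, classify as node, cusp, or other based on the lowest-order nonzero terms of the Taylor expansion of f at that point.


Singular points: {(2, -1)}; classification: cusp.

Compute partial derivatives:
  f_x = -6*x**2 + 2*x*y + 26*x - y**2 - 6*y - 29.
  f_y = x**2 - 2*x*y - 6*x + 6*y**2 + 18*y + 16.
Scan x_0 ∈ {−4, ..., 4}. For each x_0, f_y(x_0, y) is a polynomial in y; find its integer roots y ∈ {−4, ..., 4}, then test f_x and f at those candidates.
  x = -4: f_y(-4, y) = 6*y**2 + 26*y + 56; no integer root y with |y| ≤ 4.
  x = -3: f_y(-3, y) = 6*y**2 + 24*y + 43; no integer root y with |y| ≤ 4.
  x = -2: f_y(-2, y) = 6*y**2 + 22*y + 32; no integer root y with |y| ≤ 4.
  x = -1: f_y(-1, y) = 6*y**2 + 20*y + 23; no integer root y with |y| ≤ 4.
  x = 0: f_y(0, y) = 6*y**2 + 18*y + 16; no integer root y with |y| ≤ 4.
  x = 1: f_y(1, y) = 6*y**2 + 16*y + 11; no integer root y with |y| ≤ 4.
  x = 2: f_y(2, y) = 6*y**2 + 14*y + 8; vanishes at y ∈ {-1}. (2, -1): f_x = 0, f = 0 — SINGULAR.
  x = 3: f_y(3, y) = 6*y**2 + 12*y + 7; no integer root y with |y| ≤ 4.
  x = 4: f_y(4, y) = 6*y**2 + 10*y + 8; no integer root y with |y| ≤ 4.
Only singular point on the grid: (2, -1).
Classify: substitute x = 2 + u, y = -1 + v and expand: f = -2*u**3 + u**2*v - u*v**2 + 2*v**3 + v**2.
No constant or linear terms (consistent with a singular point). Quadratic part: v**2. Cubic part: -2*u**3 + u**2*v - u*v**2 + 2*v**3.
The quadratic part v**2 is a perfect square, so there is a single (double) tangent line v = 0, i.e. y = -1. Restricting the cubic part to that line (v = 0) leaves -2*u**3 ≠ 0, so f is not divisible by v and the branch is v² ≈ 2*u**3 to lowest order — this is a cusp.
Classification: cusp.


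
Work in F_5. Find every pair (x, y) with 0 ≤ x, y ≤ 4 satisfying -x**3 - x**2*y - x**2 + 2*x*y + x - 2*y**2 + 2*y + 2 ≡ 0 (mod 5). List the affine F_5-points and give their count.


Affine F_5-points: {(0, 3), (2, 3), (4, 3), (4, 4)}; count = 4.

For each of the 25 pairs (x, y) ∈ F_5², evaluate f(x, y) mod 5. Record the zeros.
  x = 0: [0↦2, 1↦2, 2↦3, 3↦0, 4↦3]  zeros at y ∈ {3}
  x = 1: [0↦1, 1↦2, 2↦4, 3↦2, 4↦1]  zeros at y ∈ ∅
  x = 2: [0↦2, 1↦2, 2↦3, 3↦0, 4↦3]  zeros at y ∈ {3}
  x = 3: [0↦4, 1↦1, 2↦4, 3↦3, 4↦3]  zeros at y ∈ ∅
  x = 4: [0↦1, 1↦3, 2↦1, 3↦0, 4↦0]  zeros at y ∈ {3, 4}
Collecting zeros: affine points = {(0, 3), (2, 3), (4, 3), (4, 4)}.
Total count |C(F_5)_aff| = 4.


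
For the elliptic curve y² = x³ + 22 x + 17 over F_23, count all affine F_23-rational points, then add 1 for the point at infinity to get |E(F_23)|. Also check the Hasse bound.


Affine points = {(2, 0), (3, 8), (3, 15), (4, 10), (4, 13), (7, 10), (7, 13), (9, 1), (9, 22), (10, 8), (10, 15), (11, 7), (11, 16), (12, 10), (12, 13), (13, 4), (13, 19), (16, 7), (16, 16), (18, 9), (18, 14), (19, 7), (19, 16), (20, 4), (20, 19)}; affine count = 25; |E(F_23)| = 26.

Discriminant check: Δ ∝ 4a³ + 27b² = 4·22³ + 27·17² = 4·10648 + 27·289 ≡ 2 (mod 23). Nonzero ⇒ E is nonsingular.
For each x ∈ F_23, compute rhs = x³ + 22·x + 17 mod 23, then count y ∈ F_23 with y² ≡ rhs.
  x = 0: rhs = 17, matching y values: none (0 points).
  x = 1: rhs = 17, matching y values: none (0 points).
  x = 2: rhs = 0, matching y values: 0 (1 points).
  x = 3: rhs = 18, matching y values: 8, 15 (2 points).
  x = 4: rhs = 8, matching y values: 10, 13 (2 points).
  x = 5: rhs = 22, matching y values: none (0 points).
  x = 6: rhs = 20, matching y values: none (0 points).
  x = 7: rhs = 8, matching y values: 10, 13 (2 points).
  x = 8: rhs = 15, matching y values: none (0 points).
  x = 9: rhs = 1, matching y values: 1, 22 (2 points).
  x = 10: rhs = 18, matching y values: 8, 15 (2 points).
  x = 11: rhs = 3, matching y values: 7, 16 (2 points).
  x = 12: rhs = 8, matching y values: 10, 13 (2 points).
  x = 13: rhs = 16, matching y values: 4, 19 (2 points).
  x = 14: rhs = 10, matching y values: none (0 points).
  x = 15: rhs = 19, matching y values: none (0 points).
  x = 16: rhs = 3, matching y values: 7, 16 (2 points).
  x = 17: rhs = 14, matching y values: none (0 points).
  x = 18: rhs = 12, matching y values: 9, 14 (2 points).
  x = 19: rhs = 3, matching y values: 7, 16 (2 points).
  x = 20: rhs = 16, matching y values: 4, 19 (2 points).
  x = 21: rhs = 11, matching y values: none (0 points).
  x = 22: rhs = 17, matching y values: none (0 points).
Total affine count: 25.
Full point count |E(F_23)| = 25 + 1 = 26.
Hasse bound: |26 − (23+1)| = |2| = 2 ≤ 2√23 ≈ 9.5917 ✓.


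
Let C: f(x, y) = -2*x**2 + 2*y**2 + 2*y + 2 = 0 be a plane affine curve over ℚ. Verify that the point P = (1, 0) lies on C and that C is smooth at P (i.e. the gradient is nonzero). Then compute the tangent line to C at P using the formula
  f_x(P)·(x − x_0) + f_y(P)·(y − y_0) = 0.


Tangent line at P: -4*x + 2*y + 4 = 0.

Step 1: f(1, 0) = 0, so P lies on C.
Step 2: partial derivatives
  f_x(x, y) = -4*x, f_y(x, y) = 4*y + 2.
  f_x(P) = -4, f_y(P) = 2 (gradient nonzero, so P is smooth).
Step 3: tangent line at P: -4·(x − 1) + 2·(y − 0) = 0.
Expanding: -4*x + 2*y + 4 = 0.


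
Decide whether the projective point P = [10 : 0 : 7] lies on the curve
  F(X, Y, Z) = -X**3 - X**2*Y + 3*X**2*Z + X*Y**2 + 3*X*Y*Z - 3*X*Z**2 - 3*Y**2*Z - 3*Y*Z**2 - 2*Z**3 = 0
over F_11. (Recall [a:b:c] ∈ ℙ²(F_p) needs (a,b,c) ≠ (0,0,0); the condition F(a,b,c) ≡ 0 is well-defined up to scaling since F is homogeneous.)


F(10,0,7) ≡ 0 (mod 11); P is on the curve.

Evaluate F(10, 0, 7) term-by-term (mod 11).
  -X**3 ↦ -1·1000·1·1 = -1000
  -X**2*Y ↦ -1·100·0·1 = 0
  3*X**2*Z ↦ 3·100·1·7 = 2100
  X*Y**2 ↦ 1·10·0·1 = 0
  3*X*Y*Z ↦ 3·10·0·7 = 0
  -3*X*Z**2 ↦ -3·10·1·49 = -1470
  -3*Y**2*Z ↦ -3·1·0·7 = 0
  -3*Y*Z**2 ↦ -3·1·0·49 = 0
  -2*Z**3 ↦ -2·1·1·343 = -686
Sum: F(10, 0, 7) = (-1000) + (0) + (2100) + (0) + (0) + (-1470) + (0) + (0) + (-686) = -1056.
Reducing mod 11: -1056 ≡ 0 (mod 11).
Since F(a, b, c) ≡ 0 (mod 11), P lies on the curve.


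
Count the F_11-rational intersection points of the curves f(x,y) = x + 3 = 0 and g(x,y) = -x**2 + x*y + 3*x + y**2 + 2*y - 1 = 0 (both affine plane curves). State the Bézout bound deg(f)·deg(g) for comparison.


Common zeros: {(8, 6)}; count = 1; Bézout bound = 2.

deg(f) = 1, deg(g) = 2, so Bézout bound = 2.
Scan x ∈ F_11. For each x, list the y ∈ F_11 with f(x, y) ≡ 0 and those with g(x, y) ≡ 0 (mod 11); the common zeros in that column are the intersection.
  x = 0: f ≡ 0 at y ∈ ∅; g ≡ 0 at y ∈ ∅; common: ∅.
  x = 1: f ≡ 0 at y ∈ ∅; g ≡ 0 at y ∈ {2, 6}; common: ∅.
  x = 2: f ≡ 0 at y ∈ ∅; g ≡ 0 at y ∈ {3, 4}; common: ∅.
  x = 3: f ≡ 0 at y ∈ ∅; g ≡ 0 at y ∈ ∅; common: ∅.
  x = 4: f ≡ 0 at y ∈ ∅; g ≡ 0 at y ∈ {2, 3}; common: ∅.
  x = 5: f ≡ 0 at y ∈ ∅; g ≡ 0 at y ∈ {0, 4}; common: ∅.
  x = 6: f ≡ 0 at y ∈ ∅; g ≡ 0 at y ∈ ∅; common: ∅.
  x = 7: f ≡ 0 at y ∈ ∅; g ≡ 0 at y ∈ ∅; common: ∅.
  x = 8: f ≡ 0 at y ∈ {0, 1, 2, 3, 4, 5, 6, 7, 8, 9, 10}; g ≡ 0 at y ∈ {6}; common: {6}.
  x = 9: f ≡ 0 at y ∈ ∅; g ≡ 0 at y ∈ {0}; common: ∅.
  x = 10: f ≡ 0 at y ∈ ∅; g ≡ 0 at y ∈ ∅; common: ∅.
Collecting: common zeros = {(8, 6)}, so the count is 1.
Comparison with the Bézout bound: 1 ≤ 2 = deg(f)·deg(g), as expected for curves with no common component (the affine F_11-count falls short of the bound because intersections may lie at infinity, over extension fields, or carry multiplicity).


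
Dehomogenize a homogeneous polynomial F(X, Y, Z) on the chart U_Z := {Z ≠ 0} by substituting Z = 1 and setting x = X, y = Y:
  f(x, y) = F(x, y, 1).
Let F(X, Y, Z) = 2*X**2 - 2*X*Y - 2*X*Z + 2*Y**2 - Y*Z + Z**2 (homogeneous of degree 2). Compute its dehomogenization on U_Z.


f(x, y) = 2*x**2 - 2*x*y - 2*x + 2*y**2 - y + 1

On U_Z we set Z = 1. Each monomial c·X^i·Y^j·Z^k in F becomes c·x^i·y^j·1^k = c·x^i·y^j.
Substituting Z = 1: F(X, Y, 1) = 2*x**2 - 2*x*y - 2*x + 2*y**2 - y + 1.
Note: deg(f) ≤ deg(F) = 2; strict inequality happens when F is divisible by Z (lost terms).


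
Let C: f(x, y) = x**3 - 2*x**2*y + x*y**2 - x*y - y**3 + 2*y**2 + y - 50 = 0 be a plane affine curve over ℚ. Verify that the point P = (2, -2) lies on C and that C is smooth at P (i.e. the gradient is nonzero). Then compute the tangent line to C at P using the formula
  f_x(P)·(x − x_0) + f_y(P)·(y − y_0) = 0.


Tangent line at P: 34*x - 37*y - 142 = 0.

Step 1: f(2, -2) = 0, so P lies on C.
Step 2: partial derivatives
  f_x(x, y) = 3*x**2 - 4*x*y + y**2 - y, f_y(x, y) = -2*x**2 + 2*x*y - x - 3*y**2 + 4*y + 1.
  f_x(P) = 34, f_y(P) = -37 (gradient nonzero, so P is smooth).
Step 3: tangent line at P: 34·(x − 2) + -37·(y − -2) = 0.
Expanding: 34*x - 37*y - 142 = 0.


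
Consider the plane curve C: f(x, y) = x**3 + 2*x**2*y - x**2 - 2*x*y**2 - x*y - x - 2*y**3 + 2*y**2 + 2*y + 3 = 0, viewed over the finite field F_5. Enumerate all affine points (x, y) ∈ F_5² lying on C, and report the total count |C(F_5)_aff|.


Affine F_5-points: {(0, 1), (0, 4), (2, 0), (3, 2)}; count = 4.

For each of the 25 pairs (x, y) ∈ F_5², evaluate f(x, y) mod 5. Record the zeros.
  x = 0: [0↦3, 1↦0, 2↦4, 3↦3, 4↦0]  zeros at y ∈ {1, 4}
  x = 1: [0↦2, 1↦3, 2↦2, 3↦2, 4↦1]  zeros at y ∈ ∅
  x = 2: [0↦0, 1↦4, 2↦2, 3↦2, 4↦2]  zeros at y ∈ {0}
  x = 3: [0↦3, 1↦4, 2↦0, 3↦4, 4↦4]  zeros at y ∈ {2}
  x = 4: [0↦2, 1↦4, 2↦2, 3↦4, 4↦3]  zeros at y ∈ ∅
Collecting zeros: affine points = {(0, 1), (0, 4), (2, 0), (3, 2)}.
Total count |C(F_5)_aff| = 4.
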